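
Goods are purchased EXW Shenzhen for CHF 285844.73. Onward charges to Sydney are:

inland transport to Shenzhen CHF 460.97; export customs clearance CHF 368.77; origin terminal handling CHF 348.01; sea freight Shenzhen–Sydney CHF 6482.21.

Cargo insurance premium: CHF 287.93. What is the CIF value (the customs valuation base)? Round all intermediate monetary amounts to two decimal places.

CIF value: CHF 293792.62

CIF = EXW price + pre-shipment costs + freight + insurance
CIF = 285844.73 + 460.97 + 368.77 + 348.01 + 6482.21 + 287.93 = 293792.62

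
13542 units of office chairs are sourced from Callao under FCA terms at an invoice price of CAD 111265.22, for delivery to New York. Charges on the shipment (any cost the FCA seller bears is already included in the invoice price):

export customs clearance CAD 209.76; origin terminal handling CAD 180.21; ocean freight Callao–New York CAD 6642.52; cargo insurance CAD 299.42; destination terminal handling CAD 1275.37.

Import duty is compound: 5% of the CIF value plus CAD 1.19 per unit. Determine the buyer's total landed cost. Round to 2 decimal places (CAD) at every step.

Total landed cost: CAD 141697.09

FCA: the seller delivers export-cleared goods to the carrier; the buyer bears costs from that point.
Already in the invoice (seller's account under FCA): export clearance — exclude.
CIF value = FCA price + origin terminal + freight + insurance = 111265.22 + 180.21 + 6642.52 + 299.42 = 118387.37
Ad valorem component: 118387.37 × 5% = 5919.37
Specific component: 13542 × 1.19 = 16114.98
Import duty = 5919.37 + 16114.98 = 22034.35
Buyer bears: origin terminal 180.21 + freight 6642.52 + insurance 299.42 + destination terminal 1275.37 + duty 22034.35 = 30431.87
Landed cost = invoice 111265.22 + 30431.87 = 141697.09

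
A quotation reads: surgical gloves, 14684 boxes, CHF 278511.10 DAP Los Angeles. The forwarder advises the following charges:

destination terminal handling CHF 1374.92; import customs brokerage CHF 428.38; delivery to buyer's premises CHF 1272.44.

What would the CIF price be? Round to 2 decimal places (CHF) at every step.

CIF price: CHF 275863.74

Not relevant to the conversion: brokerage — on the buyer under both terms; not part of either seller's price.
From DAP to CIF, the seller no longer bears: destination terminal, delivery.
CIF price = 278511.10 − 1374.92 − 1272.44 = 275863.74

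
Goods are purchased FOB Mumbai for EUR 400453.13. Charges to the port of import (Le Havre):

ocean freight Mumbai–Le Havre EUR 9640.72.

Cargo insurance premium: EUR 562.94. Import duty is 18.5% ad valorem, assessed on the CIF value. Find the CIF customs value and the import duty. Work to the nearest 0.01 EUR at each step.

CIF value: EUR 410656.79; import duty: EUR 75971.51

CIF = FOB price + freight + insurance
CIF = 400453.13 + 9640.72 + 562.94 = 410656.79
Import duty = 410656.79 × 18.5% = 75971.51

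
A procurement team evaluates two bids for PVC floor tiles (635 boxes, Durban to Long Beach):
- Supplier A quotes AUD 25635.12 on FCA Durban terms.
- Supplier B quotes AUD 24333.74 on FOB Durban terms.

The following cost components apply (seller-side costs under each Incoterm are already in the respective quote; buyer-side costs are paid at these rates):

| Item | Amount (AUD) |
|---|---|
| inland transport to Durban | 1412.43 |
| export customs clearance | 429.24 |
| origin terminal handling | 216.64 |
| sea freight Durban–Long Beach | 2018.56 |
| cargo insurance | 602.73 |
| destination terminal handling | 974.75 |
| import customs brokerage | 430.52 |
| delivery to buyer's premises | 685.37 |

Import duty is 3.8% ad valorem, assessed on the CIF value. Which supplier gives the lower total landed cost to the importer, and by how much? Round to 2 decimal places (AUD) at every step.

Supplier B is cheaper by AUD 1575.71

Supplier A (FCA):
CIF value = FCA price + origin terminal + freight + insurance = 25635.12 + 216.64 + 2018.56 + 602.73 = 28473.05
Import duty = 28473.05 × 3.8% = 1081.98
Buyer bears (A): 216.64 + 2018.56 + 602.73 + 974.75 + 430.52 + 685.37 = 4928.57
Landed cost (A) = invoice 25635.12 + 4928.57 + duty 1081.98 = 31645.67
Supplier B (FOB):
CIF value = FOB price + freight + insurance = 24333.74 + 2018.56 + 602.73 = 26955.03
Import duty = 26955.03 × 3.8% = 1024.29
Buyer bears (B): 2018.56 + 602.73 + 974.75 + 430.52 + 685.37 = 4711.93
Landed cost (B) = invoice 24333.74 + 4711.93 + duty 1024.29 = 30069.96
Difference = |31645.67 − 30069.96| = 1575.71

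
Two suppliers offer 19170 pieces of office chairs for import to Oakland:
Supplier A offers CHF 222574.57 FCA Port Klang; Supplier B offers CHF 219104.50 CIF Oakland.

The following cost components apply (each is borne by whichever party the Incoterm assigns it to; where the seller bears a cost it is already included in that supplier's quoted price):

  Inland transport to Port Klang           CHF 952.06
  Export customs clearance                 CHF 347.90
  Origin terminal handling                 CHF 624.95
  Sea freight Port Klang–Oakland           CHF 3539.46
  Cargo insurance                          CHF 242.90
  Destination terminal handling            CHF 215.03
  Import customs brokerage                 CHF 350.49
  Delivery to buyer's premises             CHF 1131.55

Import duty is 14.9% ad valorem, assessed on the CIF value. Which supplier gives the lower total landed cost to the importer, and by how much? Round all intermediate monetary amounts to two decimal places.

Supplier A (FCA):
CIF value = FCA price + origin terminal + freight + insurance = 222574.57 + 624.95 + 3539.46 + 242.90 = 226981.88
Import duty = 226981.88 × 14.9% = 33820.30
Buyer bears (A): 624.95 + 3539.46 + 242.90 + 215.03 + 350.49 + 1131.55 = 6104.38
Landed cost (A) = invoice 222574.57 + 6104.38 + duty 33820.30 = 262499.25
Supplier B (CIF):
The CIF price already equals the CIF value: 219104.50
Import duty = 219104.50 × 14.9% = 32646.57
Buyer bears (B): 215.03 + 350.49 + 1131.55 = 1697.07
Landed cost (B) = invoice 219104.50 + 1697.07 + duty 32646.57 = 253448.14
Difference = |262499.25 − 253448.14| = 9051.11

Supplier B is cheaper by CHF 9051.11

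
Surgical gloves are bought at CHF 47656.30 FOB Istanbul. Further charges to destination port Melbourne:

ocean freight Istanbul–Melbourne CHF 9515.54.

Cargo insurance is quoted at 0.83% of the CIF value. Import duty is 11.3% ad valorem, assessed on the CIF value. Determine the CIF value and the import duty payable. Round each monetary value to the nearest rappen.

Let C be the CIF value. C = FOB price + freight + 0.83% × C
C − 0.83% × C = 47656.30 + 9515.54
0.9917 × C = 57171.84
C = 57171.84 / 0.9917 = 57650.34
Insurance premium = 0.83% × 57650.34 = 478.50
Import duty = 57650.34 × 11.3% = 6514.49

CIF value: CHF 57650.34; import duty: CHF 6514.49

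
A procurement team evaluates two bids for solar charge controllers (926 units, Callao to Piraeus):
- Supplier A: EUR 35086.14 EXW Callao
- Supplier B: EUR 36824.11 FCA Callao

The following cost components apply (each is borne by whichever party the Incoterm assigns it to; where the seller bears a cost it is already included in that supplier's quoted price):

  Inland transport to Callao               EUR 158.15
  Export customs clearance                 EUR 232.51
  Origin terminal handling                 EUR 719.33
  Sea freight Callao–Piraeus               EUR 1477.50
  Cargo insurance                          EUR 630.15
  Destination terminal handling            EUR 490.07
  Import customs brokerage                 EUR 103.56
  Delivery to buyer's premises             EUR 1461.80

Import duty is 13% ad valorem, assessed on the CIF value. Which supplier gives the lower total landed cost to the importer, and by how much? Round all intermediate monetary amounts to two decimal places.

Supplier A is cheaper by EUR 1522.46

Supplier A (EXW):
CIF value = EXW price + inland to port + export clearance + origin terminal + freight + insurance = 35086.14 + 158.15 + 232.51 + 719.33 + 1477.50 + 630.15 = 38303.78
Import duty = 38303.78 × 13% = 4979.49
Buyer bears (A): 158.15 + 232.51 + 719.33 + 1477.50 + 630.15 + 490.07 + 103.56 + 1461.80 = 5273.07
Landed cost (A) = invoice 35086.14 + 5273.07 + duty 4979.49 = 45338.70
Supplier B (FCA):
CIF value = FCA price + origin terminal + freight + insurance = 36824.11 + 719.33 + 1477.50 + 630.15 = 39651.09
Import duty = 39651.09 × 13% = 5154.64
Buyer bears (B): 719.33 + 1477.50 + 630.15 + 490.07 + 103.56 + 1461.80 = 4882.41
Landed cost (B) = invoice 36824.11 + 4882.41 + duty 5154.64 = 46861.16
Difference = |45338.70 − 46861.16| = 1522.46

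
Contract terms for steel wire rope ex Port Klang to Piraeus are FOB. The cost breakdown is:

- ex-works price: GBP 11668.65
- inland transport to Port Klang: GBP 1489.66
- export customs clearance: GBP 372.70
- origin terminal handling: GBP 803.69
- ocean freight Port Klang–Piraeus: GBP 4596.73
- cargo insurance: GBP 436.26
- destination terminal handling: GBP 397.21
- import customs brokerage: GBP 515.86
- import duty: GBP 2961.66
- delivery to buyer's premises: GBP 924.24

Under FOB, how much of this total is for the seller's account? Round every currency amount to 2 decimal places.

FOB: the seller bears costs until goods are on board at the origin port; the buyer bears freight, insurance and all costs thereafter.
Seller's account: goods 11668.65 + inland to port 1489.66 + export clearance 372.70 + origin terminal 803.69 = 14334.70
Buyer's account: freight 4596.73 + insurance 436.26 + destination terminal 397.21 + brokerage 515.86 + duty 2961.66 + delivery 924.24 = 9831.96

Seller's account: GBP 14334.70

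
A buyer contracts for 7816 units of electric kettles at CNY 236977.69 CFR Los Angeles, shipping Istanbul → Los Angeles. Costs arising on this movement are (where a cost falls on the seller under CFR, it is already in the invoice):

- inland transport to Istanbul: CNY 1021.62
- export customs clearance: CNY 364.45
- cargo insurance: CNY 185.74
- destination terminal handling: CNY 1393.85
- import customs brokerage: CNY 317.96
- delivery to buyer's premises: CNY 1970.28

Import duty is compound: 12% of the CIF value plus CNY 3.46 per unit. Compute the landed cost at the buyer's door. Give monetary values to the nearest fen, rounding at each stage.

CFR: the seller pays costs through ocean freight to the destination port, but not insurance.
Already in the invoice (seller's account under CFR): inland to port, export clearance — exclude.
CIF value = CFR price + insurance = 236977.69 + 185.74 = 237163.43
Ad valorem component: 237163.43 × 12% = 28459.61
Specific component: 7816 × 3.46 = 27043.36
Import duty = 28459.61 + 27043.36 = 55502.97
Buyer bears: insurance 185.74 + destination terminal 1393.85 + brokerage 317.96 + delivery 1970.28 + duty 55502.97 = 59370.80
Landed cost = invoice 236977.69 + 59370.80 = 296348.49

Total landed cost: CNY 296348.49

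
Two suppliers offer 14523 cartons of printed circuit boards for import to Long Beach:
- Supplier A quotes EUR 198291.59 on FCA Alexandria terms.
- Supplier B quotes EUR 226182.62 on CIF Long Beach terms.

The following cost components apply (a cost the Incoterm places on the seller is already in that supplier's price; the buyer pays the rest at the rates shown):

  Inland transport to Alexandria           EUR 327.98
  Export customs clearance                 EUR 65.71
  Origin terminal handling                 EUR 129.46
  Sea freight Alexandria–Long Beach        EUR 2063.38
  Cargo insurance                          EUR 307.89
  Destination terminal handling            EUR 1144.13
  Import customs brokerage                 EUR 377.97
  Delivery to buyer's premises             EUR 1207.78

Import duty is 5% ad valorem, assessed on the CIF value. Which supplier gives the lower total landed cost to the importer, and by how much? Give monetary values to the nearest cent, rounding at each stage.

Supplier A is cheaper by EUR 26659.81

Supplier A (FCA):
CIF value = FCA price + origin terminal + freight + insurance = 198291.59 + 129.46 + 2063.38 + 307.89 = 200792.32
Import duty = 200792.32 × 5% = 10039.62
Buyer bears (A): 129.46 + 2063.38 + 307.89 + 1144.13 + 377.97 + 1207.78 = 5230.61
Landed cost (A) = invoice 198291.59 + 5230.61 + duty 10039.62 = 213561.82
Supplier B (CIF):
The CIF price already equals the CIF value: 226182.62
Import duty = 226182.62 × 5% = 11309.13
Buyer bears (B): 1144.13 + 377.97 + 1207.78 = 2729.88
Landed cost (B) = invoice 226182.62 + 2729.88 + duty 11309.13 = 240221.63
Difference = |213561.82 − 240221.63| = 26659.81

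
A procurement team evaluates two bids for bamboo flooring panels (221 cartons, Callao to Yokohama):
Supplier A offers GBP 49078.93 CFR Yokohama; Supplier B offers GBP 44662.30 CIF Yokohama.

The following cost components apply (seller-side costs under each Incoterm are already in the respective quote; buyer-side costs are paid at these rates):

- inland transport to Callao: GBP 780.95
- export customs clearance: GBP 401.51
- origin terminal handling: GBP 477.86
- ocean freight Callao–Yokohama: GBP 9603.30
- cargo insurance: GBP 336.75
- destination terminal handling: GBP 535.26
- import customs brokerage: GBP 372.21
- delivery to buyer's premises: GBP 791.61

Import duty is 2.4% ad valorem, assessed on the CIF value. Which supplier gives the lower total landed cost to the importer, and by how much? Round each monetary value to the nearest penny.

Supplier A (CFR):
CIF value = CFR price + insurance = 49078.93 + 336.75 = 49415.68
Import duty = 49415.68 × 2.4% = 1185.98
Buyer bears (A): 336.75 + 535.26 + 372.21 + 791.61 = 2035.83
Landed cost (A) = invoice 49078.93 + 2035.83 + duty 1185.98 = 52300.74
Supplier B (CIF):
The CIF price already equals the CIF value: 44662.30
Import duty = 44662.30 × 2.4% = 1071.90
Buyer bears (B): 535.26 + 372.21 + 791.61 = 1699.08
Landed cost (B) = invoice 44662.30 + 1699.08 + duty 1071.90 = 47433.28
Difference = |52300.74 − 47433.28| = 4867.46

Supplier B is cheaper by GBP 4867.46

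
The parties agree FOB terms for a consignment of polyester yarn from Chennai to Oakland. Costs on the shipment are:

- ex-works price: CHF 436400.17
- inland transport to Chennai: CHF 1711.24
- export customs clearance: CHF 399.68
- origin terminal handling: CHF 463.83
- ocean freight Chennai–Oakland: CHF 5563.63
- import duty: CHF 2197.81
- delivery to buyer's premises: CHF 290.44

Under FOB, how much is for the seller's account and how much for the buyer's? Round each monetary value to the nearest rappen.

FOB: the seller bears costs until goods are on board at the origin port; the buyer bears freight, insurance and all costs thereafter.
Seller's account: goods 436400.17 + inland to port 1711.24 + export clearance 399.68 + origin terminal 463.83 = 438974.92
Buyer's account: freight 5563.63 + duty 2197.81 + delivery 290.44 = 8051.88

Seller: CHF 438974.92; buyer: CHF 8051.88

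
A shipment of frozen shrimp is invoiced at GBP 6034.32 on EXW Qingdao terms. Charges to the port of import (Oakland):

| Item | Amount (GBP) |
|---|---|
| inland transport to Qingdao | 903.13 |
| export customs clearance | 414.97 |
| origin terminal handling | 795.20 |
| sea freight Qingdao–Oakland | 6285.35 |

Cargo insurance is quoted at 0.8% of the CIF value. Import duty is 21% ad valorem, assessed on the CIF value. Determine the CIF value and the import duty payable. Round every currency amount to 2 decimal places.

Let C be the CIF value. C = EXW price + pre-shipment costs + freight + 0.8% × C
C − 0.8% × C = 6034.32 + 903.13 + 414.97 + 795.20 + 6285.35
0.992 × C = 14432.97
C = 14432.97 / 0.992 = 14549.36
Insurance premium = 0.8% × 14549.36 = 116.39
Import duty = 14549.36 × 21% = 3055.37

CIF value: GBP 14549.36; import duty: GBP 3055.37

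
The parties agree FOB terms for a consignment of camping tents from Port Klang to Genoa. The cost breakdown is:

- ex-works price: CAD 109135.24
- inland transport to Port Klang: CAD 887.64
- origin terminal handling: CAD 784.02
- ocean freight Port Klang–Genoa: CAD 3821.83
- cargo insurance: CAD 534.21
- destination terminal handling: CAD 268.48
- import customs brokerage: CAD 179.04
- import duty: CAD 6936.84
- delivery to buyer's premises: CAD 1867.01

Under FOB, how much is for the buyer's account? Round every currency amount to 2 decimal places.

FOB: the seller bears costs until goods are on board at the origin port; the buyer bears freight, insurance and all costs thereafter.
Seller's account: goods 109135.24 + inland to port 887.64 + origin terminal 784.02 = 110806.90
Buyer's account: freight 3821.83 + insurance 534.21 + destination terminal 268.48 + brokerage 179.04 + duty 6936.84 + delivery 1867.01 = 13607.41

Buyer's account: CAD 13607.41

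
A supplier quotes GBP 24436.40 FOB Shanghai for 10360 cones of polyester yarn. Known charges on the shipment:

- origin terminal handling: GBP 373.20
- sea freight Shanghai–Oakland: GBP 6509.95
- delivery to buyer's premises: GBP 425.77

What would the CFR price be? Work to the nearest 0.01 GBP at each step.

CFR price: GBP 30946.35

Not relevant to the conversion: origin terminal — on the seller under both FOB and CFR; already in the FOB price and stays in the CFR price. delivery — on the buyer under both terms; not part of either seller's price.
From FOB to CFR, the seller additionally bears: freight.
CFR price = 24436.40 + 6509.95 = 30946.35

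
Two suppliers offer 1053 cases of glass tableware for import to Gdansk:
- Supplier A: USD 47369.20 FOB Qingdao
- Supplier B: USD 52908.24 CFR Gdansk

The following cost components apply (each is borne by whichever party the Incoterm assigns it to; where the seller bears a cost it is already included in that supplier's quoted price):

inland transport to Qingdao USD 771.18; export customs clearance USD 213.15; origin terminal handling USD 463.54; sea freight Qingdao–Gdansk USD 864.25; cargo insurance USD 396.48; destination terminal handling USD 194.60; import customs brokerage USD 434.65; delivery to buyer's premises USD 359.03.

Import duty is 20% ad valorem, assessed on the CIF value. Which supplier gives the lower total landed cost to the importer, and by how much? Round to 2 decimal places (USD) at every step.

Supplier A (FOB):
CIF value = FOB price + freight + insurance = 47369.20 + 864.25 + 396.48 = 48629.93
Import duty = 48629.93 × 20% = 9725.99
Buyer bears (A): 864.25 + 396.48 + 194.60 + 434.65 + 359.03 = 2249.01
Landed cost (A) = invoice 47369.20 + 2249.01 + duty 9725.99 = 59344.20
Supplier B (CFR):
CIF value = CFR price + insurance = 52908.24 + 396.48 = 53304.72
Import duty = 53304.72 × 20% = 10660.94
Buyer bears (B): 396.48 + 194.60 + 434.65 + 359.03 = 1384.76
Landed cost (B) = invoice 52908.24 + 1384.76 + duty 10660.94 = 64953.94
Difference = |59344.20 − 64953.94| = 5609.74

Supplier A is cheaper by USD 5609.74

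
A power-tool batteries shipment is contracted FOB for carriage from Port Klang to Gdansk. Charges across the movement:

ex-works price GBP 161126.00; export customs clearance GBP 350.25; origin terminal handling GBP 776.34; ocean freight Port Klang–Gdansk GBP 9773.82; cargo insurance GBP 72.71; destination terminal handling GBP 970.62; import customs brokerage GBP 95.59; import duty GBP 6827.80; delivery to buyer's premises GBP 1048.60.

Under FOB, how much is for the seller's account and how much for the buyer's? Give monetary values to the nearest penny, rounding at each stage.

Seller: GBP 162252.59; buyer: GBP 18789.14

FOB: the seller bears costs until goods are on board at the origin port; the buyer bears freight, insurance and all costs thereafter.
Seller's account: goods 161126.00 + export clearance 350.25 + origin terminal 776.34 = 162252.59
Buyer's account: freight 9773.82 + insurance 72.71 + destination terminal 970.62 + brokerage 95.59 + duty 6827.80 + delivery 1048.60 = 18789.14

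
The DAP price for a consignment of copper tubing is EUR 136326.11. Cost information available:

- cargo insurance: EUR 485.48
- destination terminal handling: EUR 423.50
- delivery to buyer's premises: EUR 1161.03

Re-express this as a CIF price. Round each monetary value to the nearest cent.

Not relevant to the conversion: insurance — on the seller under both DAP and CIF; already in the DAP price and stays in the CIF price.
From DAP to CIF, the seller no longer bears: destination terminal, delivery.
CIF price = 136326.11 − 423.50 − 1161.03 = 134741.58

CIF price: EUR 134741.58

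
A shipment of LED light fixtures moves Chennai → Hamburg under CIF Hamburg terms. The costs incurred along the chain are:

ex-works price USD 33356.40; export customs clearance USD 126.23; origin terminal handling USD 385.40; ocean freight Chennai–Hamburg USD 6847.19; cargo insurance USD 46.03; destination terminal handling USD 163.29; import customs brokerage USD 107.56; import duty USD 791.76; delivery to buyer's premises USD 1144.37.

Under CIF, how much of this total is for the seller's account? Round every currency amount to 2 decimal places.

Seller's account: USD 40761.25

CIF: the seller pays costs through ocean freight and marine insurance to the destination port.
Seller's account: goods 33356.40 + export clearance 126.23 + origin terminal 385.40 + freight 6847.19 + insurance 46.03 = 40761.25
Buyer's account: destination terminal 163.29 + brokerage 107.56 + duty 791.76 + delivery 1144.37 = 2206.98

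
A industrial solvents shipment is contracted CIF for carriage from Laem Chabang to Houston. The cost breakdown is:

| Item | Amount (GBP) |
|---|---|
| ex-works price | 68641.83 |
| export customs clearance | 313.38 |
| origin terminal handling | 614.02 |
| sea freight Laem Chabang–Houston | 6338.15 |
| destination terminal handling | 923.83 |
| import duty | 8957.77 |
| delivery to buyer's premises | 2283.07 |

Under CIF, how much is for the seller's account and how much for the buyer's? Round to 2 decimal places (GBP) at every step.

Seller: GBP 75907.38; buyer: GBP 12164.67

CIF: the seller pays costs through ocean freight and marine insurance to the destination port.
Seller's account: goods 68641.83 + export clearance 313.38 + origin terminal 614.02 + freight 6338.15 = 75907.38
Buyer's account: destination terminal 923.83 + duty 8957.77 + delivery 2283.07 = 12164.67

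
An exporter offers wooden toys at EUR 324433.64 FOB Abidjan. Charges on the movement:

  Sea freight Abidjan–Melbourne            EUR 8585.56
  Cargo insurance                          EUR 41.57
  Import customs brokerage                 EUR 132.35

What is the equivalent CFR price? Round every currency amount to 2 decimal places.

Not relevant to the conversion: insurance, brokerage — on the buyer under both terms; not part of either seller's price.
From FOB to CFR, the seller additionally bears: freight.
CFR price = 324433.64 + 8585.56 = 333019.20

CFR price: EUR 333019.20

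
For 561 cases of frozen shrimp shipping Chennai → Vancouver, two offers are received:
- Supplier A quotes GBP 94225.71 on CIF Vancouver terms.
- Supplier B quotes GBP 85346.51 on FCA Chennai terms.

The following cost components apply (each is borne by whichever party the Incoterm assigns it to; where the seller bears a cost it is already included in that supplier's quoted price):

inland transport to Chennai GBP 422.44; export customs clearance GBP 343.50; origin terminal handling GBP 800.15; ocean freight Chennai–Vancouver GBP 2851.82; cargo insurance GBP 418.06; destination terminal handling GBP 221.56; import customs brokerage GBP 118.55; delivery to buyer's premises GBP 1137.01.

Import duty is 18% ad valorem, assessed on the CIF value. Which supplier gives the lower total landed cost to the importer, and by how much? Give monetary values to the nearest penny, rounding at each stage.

Supplier B is cheaper by GBP 5674.82

Supplier A (CIF):
The CIF price already equals the CIF value: 94225.71
Import duty = 94225.71 × 18% = 16960.63
Buyer bears (A): 221.56 + 118.55 + 1137.01 = 1477.12
Landed cost (A) = invoice 94225.71 + 1477.12 + duty 16960.63 = 112663.46
Supplier B (FCA):
CIF value = FCA price + origin terminal + freight + insurance = 85346.51 + 800.15 + 2851.82 + 418.06 = 89416.54
Import duty = 89416.54 × 18% = 16094.98
Buyer bears (B): 800.15 + 2851.82 + 418.06 + 221.56 + 118.55 + 1137.01 = 5547.15
Landed cost (B) = invoice 85346.51 + 5547.15 + duty 16094.98 = 106988.64
Difference = |112663.46 − 106988.64| = 5674.82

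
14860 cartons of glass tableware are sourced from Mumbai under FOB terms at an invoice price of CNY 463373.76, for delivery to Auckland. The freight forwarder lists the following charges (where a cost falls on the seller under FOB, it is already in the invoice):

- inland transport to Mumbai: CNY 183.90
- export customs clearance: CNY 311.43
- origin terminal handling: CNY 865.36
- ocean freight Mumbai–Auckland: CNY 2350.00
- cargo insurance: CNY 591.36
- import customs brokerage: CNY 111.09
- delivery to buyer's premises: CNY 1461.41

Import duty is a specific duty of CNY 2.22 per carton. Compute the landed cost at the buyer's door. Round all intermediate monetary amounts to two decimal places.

Total landed cost: CNY 500876.82

FOB: the seller bears costs until goods are on board at the origin port; the buyer bears freight, insurance and all costs thereafter.
Already in the invoice (seller's account under FOB): inland to port, export clearance, origin terminal — exclude.
CIF value = FOB price + freight + insurance = 463373.76 + 2350.00 + 591.36 = 466315.12
Import duty = 14860 × 2.22 = 32989.20
Buyer bears: freight 2350.00 + insurance 591.36 + brokerage 111.09 + delivery 1461.41 + duty 32989.20 = 37503.06
Landed cost = invoice 463373.76 + 37503.06 = 500876.82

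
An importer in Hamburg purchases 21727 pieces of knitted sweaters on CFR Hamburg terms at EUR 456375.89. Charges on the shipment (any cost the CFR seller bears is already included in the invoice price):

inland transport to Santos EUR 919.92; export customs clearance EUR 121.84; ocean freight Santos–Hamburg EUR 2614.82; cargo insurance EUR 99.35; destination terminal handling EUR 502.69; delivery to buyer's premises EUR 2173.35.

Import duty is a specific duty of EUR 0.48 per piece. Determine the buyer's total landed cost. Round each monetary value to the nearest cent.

CFR: the seller pays costs through ocean freight to the destination port, but not insurance.
Already in the invoice (seller's account under CFR): inland to port, export clearance, freight — exclude.
CIF value = CFR price + insurance = 456375.89 + 99.35 = 456475.24
Import duty = 21727 × 0.48 = 10428.96
Buyer bears: insurance 99.35 + destination terminal 502.69 + delivery 2173.35 + duty 10428.96 = 13204.35
Landed cost = invoice 456375.89 + 13204.35 = 469580.24

Total landed cost: EUR 469580.24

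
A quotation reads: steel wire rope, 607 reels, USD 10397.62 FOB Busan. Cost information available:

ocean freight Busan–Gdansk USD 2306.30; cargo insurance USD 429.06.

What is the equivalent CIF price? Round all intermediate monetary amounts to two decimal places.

From FOB to CIF, the seller additionally bears: freight, insurance.
CIF price = 10397.62 + 2306.30 + 429.06 = 13132.98

CIF price: USD 13132.98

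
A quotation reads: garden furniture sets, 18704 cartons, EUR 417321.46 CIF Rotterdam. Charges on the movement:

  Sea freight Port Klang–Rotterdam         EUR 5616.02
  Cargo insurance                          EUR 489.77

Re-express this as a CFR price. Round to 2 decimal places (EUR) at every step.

CFR price: EUR 416831.69

Not relevant to the conversion: freight — on the seller under both CIF and CFR; already in the CIF price and stays in the CFR price.
From CIF to CFR, the seller no longer bears: insurance.
CFR price = 417321.46 − 489.77 = 416831.69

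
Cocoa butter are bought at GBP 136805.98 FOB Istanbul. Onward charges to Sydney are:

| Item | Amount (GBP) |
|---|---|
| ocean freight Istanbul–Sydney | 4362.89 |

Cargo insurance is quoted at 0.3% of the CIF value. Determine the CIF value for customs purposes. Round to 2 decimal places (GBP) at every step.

CIF value: GBP 141593.65

Let C be the CIF value. C = FOB price + freight + 0.3% × C
C − 0.3% × C = 136805.98 + 4362.89
0.997 × C = 141168.87
C = 141168.87 / 0.997 = 141593.65
Insurance premium = 0.3% × 141593.65 = 424.78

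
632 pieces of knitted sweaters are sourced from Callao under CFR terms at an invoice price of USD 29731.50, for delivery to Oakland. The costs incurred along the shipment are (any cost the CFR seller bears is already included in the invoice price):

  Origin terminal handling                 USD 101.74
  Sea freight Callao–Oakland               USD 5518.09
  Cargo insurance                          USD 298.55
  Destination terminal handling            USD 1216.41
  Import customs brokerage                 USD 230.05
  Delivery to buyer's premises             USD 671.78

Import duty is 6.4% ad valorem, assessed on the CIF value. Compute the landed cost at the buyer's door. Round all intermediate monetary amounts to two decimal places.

Total landed cost: USD 34070.21

CFR: the seller pays costs through ocean freight to the destination port, but not insurance.
Already in the invoice (seller's account under CFR): origin terminal, freight — exclude.
CIF value = CFR price + insurance = 29731.50 + 298.55 = 30030.05
Import duty = 30030.05 × 6.4% = 1921.92
Buyer bears: insurance 298.55 + destination terminal 1216.41 + brokerage 230.05 + delivery 671.78 + duty 1921.92 = 4338.71
Landed cost = invoice 29731.50 + 4338.71 = 34070.21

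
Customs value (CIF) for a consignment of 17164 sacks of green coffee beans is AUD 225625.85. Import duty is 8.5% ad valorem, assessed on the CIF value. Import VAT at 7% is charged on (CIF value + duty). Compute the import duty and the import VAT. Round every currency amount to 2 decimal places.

Import duty: AUD 19178.20; import VAT: AUD 17136.28

Import duty = 225625.85 × 8.5% = 19178.20
VAT base = CIF + duty = 225625.85 + 19178.20 = 244804.05
Import VAT = 244804.05 × 7% = 17136.28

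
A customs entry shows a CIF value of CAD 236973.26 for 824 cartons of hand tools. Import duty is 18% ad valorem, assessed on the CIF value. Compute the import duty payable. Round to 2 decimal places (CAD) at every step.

Import duty = 236973.26 × 18% = 42655.19

Import duty: CAD 42655.19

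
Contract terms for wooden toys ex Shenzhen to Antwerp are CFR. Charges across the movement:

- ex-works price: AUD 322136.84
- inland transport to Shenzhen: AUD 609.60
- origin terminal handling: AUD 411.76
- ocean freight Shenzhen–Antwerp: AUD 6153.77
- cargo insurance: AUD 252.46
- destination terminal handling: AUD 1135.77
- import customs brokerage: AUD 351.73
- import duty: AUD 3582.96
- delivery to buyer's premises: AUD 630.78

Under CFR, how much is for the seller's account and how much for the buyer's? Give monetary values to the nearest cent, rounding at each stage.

CFR: the seller pays costs through ocean freight to the destination port, but not insurance.
Seller's account: goods 322136.84 + inland to port 609.60 + origin terminal 411.76 + freight 6153.77 = 329311.97
Buyer's account: insurance 252.46 + destination terminal 1135.77 + brokerage 351.73 + duty 3582.96 + delivery 630.78 = 5953.70

Seller: AUD 329311.97; buyer: AUD 5953.70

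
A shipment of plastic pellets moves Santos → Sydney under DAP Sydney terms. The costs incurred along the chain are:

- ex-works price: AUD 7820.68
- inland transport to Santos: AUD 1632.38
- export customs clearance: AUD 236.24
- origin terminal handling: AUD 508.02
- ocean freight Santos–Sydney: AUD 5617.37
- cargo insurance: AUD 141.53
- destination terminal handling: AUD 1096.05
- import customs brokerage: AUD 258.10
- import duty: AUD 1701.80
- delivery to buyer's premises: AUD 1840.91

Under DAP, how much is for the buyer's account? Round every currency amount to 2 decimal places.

Buyer's account: AUD 1959.90

DAP: the seller bears all costs to the named destination except import duty and clearance.
Seller's account: goods 7820.68 + inland to port 1632.38 + export clearance 236.24 + origin terminal 508.02 + freight 5617.37 + insurance 141.53 + destination terminal 1096.05 + delivery 1840.91 = 18893.18
Buyer's account: brokerage 258.10 + duty 1701.80 = 1959.90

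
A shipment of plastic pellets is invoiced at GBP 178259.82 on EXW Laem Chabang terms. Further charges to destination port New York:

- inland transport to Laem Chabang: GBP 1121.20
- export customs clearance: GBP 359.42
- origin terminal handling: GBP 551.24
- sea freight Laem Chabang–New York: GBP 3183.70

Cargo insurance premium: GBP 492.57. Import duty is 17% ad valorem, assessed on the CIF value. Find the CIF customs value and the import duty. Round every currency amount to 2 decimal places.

CIF = EXW price + pre-shipment costs + freight + insurance
CIF = 178259.82 + 1121.20 + 359.42 + 551.24 + 3183.70 + 492.57 = 183967.95
Import duty = 183967.95 × 17% = 31274.55

CIF value: GBP 183967.95; import duty: GBP 31274.55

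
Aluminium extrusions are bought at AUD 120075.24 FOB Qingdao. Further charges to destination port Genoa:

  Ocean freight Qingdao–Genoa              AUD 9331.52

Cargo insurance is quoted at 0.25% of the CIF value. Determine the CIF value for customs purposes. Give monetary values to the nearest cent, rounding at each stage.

CIF value: AUD 129731.09

Let C be the CIF value. C = FOB price + freight + 0.25% × C
C − 0.25% × C = 120075.24 + 9331.52
0.9975 × C = 129406.76
C = 129406.76 / 0.9975 = 129731.09
Insurance premium = 0.25% × 129731.09 = 324.33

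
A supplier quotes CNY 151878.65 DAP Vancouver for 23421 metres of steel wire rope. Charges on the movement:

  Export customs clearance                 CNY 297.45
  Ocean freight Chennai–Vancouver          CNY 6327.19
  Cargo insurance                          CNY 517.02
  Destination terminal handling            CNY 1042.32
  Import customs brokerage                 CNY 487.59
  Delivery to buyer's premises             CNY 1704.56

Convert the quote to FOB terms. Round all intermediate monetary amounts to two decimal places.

FOB price: CNY 142287.56

Not relevant to the conversion: export clearance — on the seller under both DAP and FOB; already in the DAP price and stays in the FOB price. brokerage — on the buyer under both terms; not part of either seller's price.
From DAP to FOB, the seller no longer bears: freight, insurance, destination terminal, delivery.
FOB price = 151878.65 − 6327.19 − 517.02 − 1042.32 − 1704.56 = 142287.56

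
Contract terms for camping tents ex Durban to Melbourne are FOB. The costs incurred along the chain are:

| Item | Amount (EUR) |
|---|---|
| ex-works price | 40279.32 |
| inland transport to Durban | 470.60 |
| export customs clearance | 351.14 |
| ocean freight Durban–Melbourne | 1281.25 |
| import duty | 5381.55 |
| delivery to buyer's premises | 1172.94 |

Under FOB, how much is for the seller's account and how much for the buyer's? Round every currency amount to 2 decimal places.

FOB: the seller bears costs until goods are on board at the origin port; the buyer bears freight, insurance and all costs thereafter.
Seller's account: goods 40279.32 + inland to port 470.60 + export clearance 351.14 = 41101.06
Buyer's account: freight 1281.25 + duty 5381.55 + delivery 1172.94 = 7835.74

Seller: EUR 41101.06; buyer: EUR 7835.74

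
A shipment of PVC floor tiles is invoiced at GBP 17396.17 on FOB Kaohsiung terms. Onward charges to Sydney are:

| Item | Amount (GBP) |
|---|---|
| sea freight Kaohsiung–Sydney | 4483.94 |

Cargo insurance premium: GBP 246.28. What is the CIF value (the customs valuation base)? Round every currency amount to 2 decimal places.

CIF value: GBP 22126.39

CIF = FOB price + freight + insurance
CIF = 17396.17 + 4483.94 + 246.28 = 22126.39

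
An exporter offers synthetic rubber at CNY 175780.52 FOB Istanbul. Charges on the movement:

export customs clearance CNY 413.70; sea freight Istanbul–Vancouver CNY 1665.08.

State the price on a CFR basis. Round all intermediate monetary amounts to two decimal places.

Not relevant to the conversion: export clearance — on the seller under both FOB and CFR; already in the FOB price and stays in the CFR price.
From FOB to CFR, the seller additionally bears: freight.
CFR price = 175780.52 + 1665.08 = 177445.60

CFR price: CNY 177445.60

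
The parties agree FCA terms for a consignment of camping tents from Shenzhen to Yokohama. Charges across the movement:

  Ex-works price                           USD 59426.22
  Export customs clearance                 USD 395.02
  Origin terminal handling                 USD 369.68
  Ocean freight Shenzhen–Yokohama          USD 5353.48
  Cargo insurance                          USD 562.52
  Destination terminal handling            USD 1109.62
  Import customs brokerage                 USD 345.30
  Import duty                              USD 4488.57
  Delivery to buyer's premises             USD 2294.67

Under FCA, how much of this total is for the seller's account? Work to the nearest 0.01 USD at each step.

FCA: the seller delivers export-cleared goods to the carrier; the buyer bears costs from that point.
Seller's account: goods 59426.22 + export clearance 395.02 = 59821.24
Buyer's account: origin terminal 369.68 + freight 5353.48 + insurance 562.52 + destination terminal 1109.62 + brokerage 345.30 + duty 4488.57 + delivery 2294.67 = 14523.84

Seller's account: USD 59821.24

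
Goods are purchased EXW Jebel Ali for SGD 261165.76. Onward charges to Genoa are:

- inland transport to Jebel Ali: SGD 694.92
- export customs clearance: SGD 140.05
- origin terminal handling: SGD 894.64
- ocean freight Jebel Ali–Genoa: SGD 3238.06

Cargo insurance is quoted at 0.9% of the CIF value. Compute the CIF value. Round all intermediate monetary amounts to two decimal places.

CIF value: SGD 268550.38

Let C be the CIF value. C = EXW price + pre-shipment costs + freight + 0.9% × C
C − 0.9% × C = 261165.76 + 694.92 + 140.05 + 894.64 + 3238.06
0.991 × C = 266133.43
C = 266133.43 / 0.991 = 268550.38
Insurance premium = 0.9% × 268550.38 = 2416.95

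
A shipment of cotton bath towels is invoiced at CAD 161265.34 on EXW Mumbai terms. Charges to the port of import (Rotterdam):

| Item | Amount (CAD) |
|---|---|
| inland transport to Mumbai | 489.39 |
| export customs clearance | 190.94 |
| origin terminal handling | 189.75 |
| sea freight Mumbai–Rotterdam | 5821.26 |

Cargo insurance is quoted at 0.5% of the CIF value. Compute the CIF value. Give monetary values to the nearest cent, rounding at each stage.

Let C be the CIF value. C = EXW price + pre-shipment costs + freight + 0.5% × C
C − 0.5% × C = 161265.34 + 489.39 + 190.94 + 189.75 + 5821.26
0.995 × C = 167956.68
C = 167956.68 / 0.995 = 168800.68
Insurance premium = 0.5% × 168800.68 = 844.00

CIF value: CAD 168800.68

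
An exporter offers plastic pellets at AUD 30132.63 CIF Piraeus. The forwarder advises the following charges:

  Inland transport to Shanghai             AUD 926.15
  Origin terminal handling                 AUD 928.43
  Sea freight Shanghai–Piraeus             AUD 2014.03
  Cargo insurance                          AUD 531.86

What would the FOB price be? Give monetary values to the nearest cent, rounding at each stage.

FOB price: AUD 27586.74

Not relevant to the conversion: origin terminal, inland to port — on the seller under both CIF and FOB; already in the CIF price and stays in the FOB price.
From CIF to FOB, the seller no longer bears: freight, insurance.
FOB price = 30132.63 − 2014.03 − 531.86 = 27586.74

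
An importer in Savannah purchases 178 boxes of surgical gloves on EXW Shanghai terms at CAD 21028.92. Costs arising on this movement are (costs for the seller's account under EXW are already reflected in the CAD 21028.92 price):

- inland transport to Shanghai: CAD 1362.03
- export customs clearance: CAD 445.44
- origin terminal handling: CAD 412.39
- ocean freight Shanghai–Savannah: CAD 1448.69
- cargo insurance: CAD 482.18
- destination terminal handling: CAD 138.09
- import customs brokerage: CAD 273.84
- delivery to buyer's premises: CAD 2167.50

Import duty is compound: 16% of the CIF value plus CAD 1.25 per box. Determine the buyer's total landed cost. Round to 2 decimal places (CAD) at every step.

Total landed cost: CAD 32010.32

EXW: the seller makes goods available at their premises; the buyer bears all onward costs.
CIF value = EXW price + inland to port + export clearance + origin terminal + freight + insurance = 21028.92 + 1362.03 + 445.44 + 412.39 + 1448.69 + 482.18 = 25179.65
Ad valorem component: 25179.65 × 16% = 4028.74
Specific component: 178 × 1.25 = 222.50
Import duty = 4028.74 + 222.50 = 4251.24
Buyer bears: inland to port 1362.03 + export clearance 445.44 + origin terminal 412.39 + freight 1448.69 + insurance 482.18 + destination terminal 138.09 + brokerage 273.84 + delivery 2167.50 + duty 4251.24 = 10981.40
Landed cost = invoice 21028.92 + 10981.40 = 32010.32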